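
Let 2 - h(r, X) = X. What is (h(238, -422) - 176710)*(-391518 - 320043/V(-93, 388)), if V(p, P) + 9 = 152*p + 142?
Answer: 87856238945286/1273 ≈ 6.9015e+10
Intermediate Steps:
V(p, P) = 133 + 152*p (V(p, P) = -9 + (152*p + 142) = -9 + (142 + 152*p) = 133 + 152*p)
h(r, X) = 2 - X
(h(238, -422) - 176710)*(-391518 - 320043/V(-93, 388)) = ((2 - 1*(-422)) - 176710)*(-391518 - 320043/(133 + 152*(-93))) = ((2 + 422) - 176710)*(-391518 - 320043/(133 - 14136)) = (424 - 176710)*(-391518 - 320043/(-14003)) = -176286*(-391518 - 320043*(-1/14003)) = -176286*(-391518 + 320043/14003) = -176286*(-5482106511/14003) = 87856238945286/1273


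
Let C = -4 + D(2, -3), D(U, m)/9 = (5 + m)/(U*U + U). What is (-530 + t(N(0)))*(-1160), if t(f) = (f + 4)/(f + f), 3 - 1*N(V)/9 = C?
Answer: 5527400/9 ≈ 6.1416e+5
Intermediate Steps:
D(U, m) = 9*(5 + m)/(U + U²) (D(U, m) = 9*((5 + m)/(U*U + U)) = 9*((5 + m)/(U² + U)) = 9*((5 + m)/(U + U²)) = 9*(5 + m)/(U + U²))
C = -1 (C = -4 + 9*(5 - 3)/(2*(1 + 2)) = -4 + 9*(½)*2/3 = -4 + 9*(½)*(⅓)*2 = -4 + 3 = -1)
N(V) = 36 (N(V) = 27 - 9*(-1) = 27 + 9 = 36)
t(f) = (4 + f)/(2*f) (t(f) = (4 + f)/((2*f)) = (4 + f)*(1/(2*f)) = (4 + f)/(2*f))
(-530 + t(N(0)))*(-1160) = (-530 + (½)*(4 + 36)/36)*(-1160) = (-530 + (½)*(1/36)*40)*(-1160) = (-530 + 5/9)*(-1160) = -4765/9*(-1160) = 5527400/9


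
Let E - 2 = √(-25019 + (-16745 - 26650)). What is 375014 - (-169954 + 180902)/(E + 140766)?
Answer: 530797336992662/1415407017 + 782*I*√68414/1415407017 ≈ 3.7501e+5 + 0.00014451*I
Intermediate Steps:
E = 2 + I*√68414 (E = 2 + √(-25019 + (-16745 - 26650)) = 2 + √(-25019 - 43395) = 2 + √(-68414) = 2 + I*√68414 ≈ 2.0 + 261.56*I)
375014 - (-169954 + 180902)/(E + 140766) = 375014 - (-169954 + 180902)/((2 + I*√68414) + 140766) = 375014 - 10948/(140768 + I*√68414)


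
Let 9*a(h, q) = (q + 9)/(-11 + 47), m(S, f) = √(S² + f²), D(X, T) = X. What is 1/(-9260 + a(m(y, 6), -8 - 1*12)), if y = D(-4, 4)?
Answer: -324/3000251 ≈ -0.00010799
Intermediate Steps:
y = -4
a(h, q) = 1/36 + q/324 (a(h, q) = ((q + 9)/(-11 + 47))/9 = ((9 + q)/36)/9 = ((9 + q)*(1/36))/9 = (¼ + q/36)/9 = 1/36 + q/324)
1/(-9260 + a(m(y, 6), -8 - 1*12)) = 1/(-9260 + (1/36 + (-8 - 1*12)/324)) = 1/(-9260 + (1/36 + (-8 - 12)/324)) = 1/(-9260 + (1/36 + (1/324)*(-20))) = 1/(-9260 + (1/36 - 5/81)) = 1/(-9260 - 11/324) = 1/(-3000251/324) = -324/3000251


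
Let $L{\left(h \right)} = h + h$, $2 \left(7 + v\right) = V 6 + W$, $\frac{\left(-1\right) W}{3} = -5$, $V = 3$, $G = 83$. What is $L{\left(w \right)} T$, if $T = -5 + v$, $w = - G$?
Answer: $-747$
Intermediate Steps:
$W = 15$ ($W = \left(-3\right) \left(-5\right) = 15$)
$w = -83$ ($w = \left(-1\right) 83 = -83$)
$v = \frac{19}{2}$ ($v = -7 + \frac{3 \cdot 6 + 15}{2} = -7 + \frac{18 + 15}{2} = -7 + \frac{1}{2} \cdot 33 = -7 + \frac{33}{2} = \frac{19}{2} \approx 9.5$)
$L{\left(h \right)} = 2 h$
$T = \frac{9}{2}$ ($T = -5 + \frac{19}{2} = \frac{9}{2} \approx 4.5$)
$L{\left(w \right)} T = 2 \left(-83\right) \frac{9}{2} = \left(-166\right) \frac{9}{2} = -747$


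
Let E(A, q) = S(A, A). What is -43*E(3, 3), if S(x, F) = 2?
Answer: -86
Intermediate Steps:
E(A, q) = 2
-43*E(3, 3) = -43*2 = -86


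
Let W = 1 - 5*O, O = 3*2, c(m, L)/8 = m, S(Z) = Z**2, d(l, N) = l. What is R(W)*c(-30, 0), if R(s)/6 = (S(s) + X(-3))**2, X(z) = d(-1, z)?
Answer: -1016064000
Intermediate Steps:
X(z) = -1
c(m, L) = 8*m
O = 6
W = -29 (W = 1 - 5*6 = 1 - 30 = -29)
R(s) = 6*(-1 + s**2)**2 (R(s) = 6*(s**2 - 1)**2 = 6*(-1 + s**2)**2)
R(W)*c(-30, 0) = (6*(-1 + (-29)**2)**2)*(8*(-30)) = (6*(-1 + 841)**2)*(-240) = (6*840**2)*(-240) = (6*705600)*(-240) = 4233600*(-240) = -1016064000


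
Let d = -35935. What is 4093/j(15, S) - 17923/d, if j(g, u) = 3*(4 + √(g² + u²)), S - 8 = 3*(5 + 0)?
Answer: -274323149/39780045 + 4093*√754/2214 ≈ 43.867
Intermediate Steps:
S = 23 (S = 8 + 3*(5 + 0) = 8 + 3*5 = 8 + 15 = 23)
j(g, u) = 12 + 3*√(g² + u²)
4093/j(15, S) - 17923/d = 4093/(12 + 3*√(15² + 23²)) - 17923/(-35935) = 4093/(12 + 3*√(225 + 529)) - 17923*(-1/35935) = 4093/(12 + 3*√754) + 17923/35935 = 17923/35935 + 4093/(12 + 3*√754)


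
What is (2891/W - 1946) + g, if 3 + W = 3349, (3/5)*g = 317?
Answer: -2031695/1434 ≈ -1416.8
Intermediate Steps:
g = 1585/3 (g = (5/3)*317 = 1585/3 ≈ 528.33)
W = 3346 (W = -3 + 3349 = 3346)
(2891/W - 1946) + g = (2891/3346 - 1946) + 1585/3 = (2891*(1/3346) - 1946) + 1585/3 = (413/478 - 1946) + 1585/3 = -929775/478 + 1585/3 = -2031695/1434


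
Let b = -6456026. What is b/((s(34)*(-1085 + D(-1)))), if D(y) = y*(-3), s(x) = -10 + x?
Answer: 3228013/12984 ≈ 248.61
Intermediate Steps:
D(y) = -3*y
b/((s(34)*(-1085 + D(-1)))) = -6456026*1/((-1085 - 3*(-1))*(-10 + 34)) = -6456026*1/(24*(-1085 + 3)) = -6456026/(24*(-1082)) = -6456026/(-25968) = -6456026*(-1/25968) = 3228013/12984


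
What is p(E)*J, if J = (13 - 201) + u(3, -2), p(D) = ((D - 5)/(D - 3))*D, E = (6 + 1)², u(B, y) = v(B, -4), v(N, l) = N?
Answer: -199430/23 ≈ -8670.9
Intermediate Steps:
u(B, y) = B
E = 49 (E = 7² = 49)
p(D) = D*(-5 + D)/(-3 + D) (p(D) = ((-5 + D)/(-3 + D))*D = D*(-5 + D)/(-3 + D))
J = -185 (J = (13 - 201) + 3 = -188 + 3 = -185)
p(E)*J = (49*(-5 + 49)/(-3 + 49))*(-185) = (49*44/46)*(-185) = (49*(1/46)*44)*(-185) = (1078/23)*(-185) = -199430/23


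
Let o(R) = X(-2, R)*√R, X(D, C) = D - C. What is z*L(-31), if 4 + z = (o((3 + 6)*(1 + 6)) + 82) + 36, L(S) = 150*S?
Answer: -530100 + 906750*√7 ≈ 1.8689e+6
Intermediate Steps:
o(R) = √R*(-2 - R) (o(R) = (-2 - R)*√R = √R*(-2 - R))
z = 114 - 195*√7 (z = -4 + ((√((3 + 6)*(1 + 6))*(-2 - (3 + 6)*(1 + 6)) + 82) + 36) = -4 + ((√(9*7)*(-2 - 9*7) + 82) + 36) = -4 + ((√63*(-2 - 1*63) + 82) + 36) = -4 + (((3*√7)*(-2 - 63) + 82) + 36) = -4 + (((3*√7)*(-65) + 82) + 36) = -4 + ((-195*√7 + 82) + 36) = -4 + ((82 - 195*√7) + 36) = -4 + (118 - 195*√7) = 114 - 195*√7 ≈ -401.92)
z*L(-31) = (114 - 195*√7)*(150*(-31)) = (114 - 195*√7)*(-4650) = -530100 + 906750*√7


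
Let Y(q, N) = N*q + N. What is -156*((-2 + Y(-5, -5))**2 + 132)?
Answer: -71136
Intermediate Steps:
Y(q, N) = N + N*q
-156*((-2 + Y(-5, -5))**2 + 132) = -156*((-2 - 5*(1 - 5))**2 + 132) = -156*((-2 - 5*(-4))**2 + 132) = -156*((-2 + 20)**2 + 132) = -156*(18**2 + 132) = -156*(324 + 132) = -156*456 = -71136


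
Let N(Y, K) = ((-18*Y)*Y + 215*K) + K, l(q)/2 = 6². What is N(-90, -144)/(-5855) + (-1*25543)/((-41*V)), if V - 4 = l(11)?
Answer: 17092369/444980 ≈ 38.412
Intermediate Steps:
l(q) = 72 (l(q) = 2*6² = 2*36 = 72)
N(Y, K) = -18*Y² + 216*K (N(Y, K) = (-18*Y² + 215*K) + K = -18*Y² + 216*K)
V = 76 (V = 4 + 72 = 76)
N(-90, -144)/(-5855) + (-1*25543)/((-41*V)) = (-18*(-90)² + 216*(-144))/(-5855) + (-1*25543)/((-41*76)) = (-18*8100 - 31104)*(-1/5855) - 25543/(-3116) = (-145800 - 31104)*(-1/5855) - 25543*(-1/3116) = -176904*(-1/5855) + 623/76 = 176904/5855 + 623/76 = 17092369/444980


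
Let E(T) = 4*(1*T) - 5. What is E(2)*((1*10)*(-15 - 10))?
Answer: -750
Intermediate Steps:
E(T) = -5 + 4*T (E(T) = 4*T - 5 = -5 + 4*T)
E(2)*((1*10)*(-15 - 10)) = (-5 + 4*2)*((1*10)*(-15 - 10)) = (-5 + 8)*(10*(-25)) = 3*(-250) = -750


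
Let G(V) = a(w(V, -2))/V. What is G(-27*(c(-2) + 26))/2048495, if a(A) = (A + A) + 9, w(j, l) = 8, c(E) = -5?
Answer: -5/232299333 ≈ -2.1524e-8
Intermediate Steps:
a(A) = 9 + 2*A (a(A) = 2*A + 9 = 9 + 2*A)
G(V) = 25/V (G(V) = (9 + 2*8)/V = (9 + 16)/V = 25/V)
G(-27*(c(-2) + 26))/2048495 = (25/((-27*(-5 + 26))))/2048495 = (25/((-27*21)))*(1/2048495) = (25/(-567))*(1/2048495) = (25*(-1/567))*(1/2048495) = -25/567*1/2048495 = -5/232299333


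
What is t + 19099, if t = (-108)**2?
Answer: 30763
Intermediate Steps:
t = 11664
t + 19099 = 11664 + 19099 = 30763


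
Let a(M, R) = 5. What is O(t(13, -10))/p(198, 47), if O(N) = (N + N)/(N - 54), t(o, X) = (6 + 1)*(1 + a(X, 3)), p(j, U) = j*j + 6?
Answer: -7/39210 ≈ -0.00017853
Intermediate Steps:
p(j, U) = 6 + j² (p(j, U) = j² + 6 = 6 + j²)
t(o, X) = 42 (t(o, X) = (6 + 1)*(1 + 5) = 7*6 = 42)
O(N) = 2*N/(-54 + N) (O(N) = (2*N)/(-54 + N) = 2*N/(-54 + N))
O(t(13, -10))/p(198, 47) = (2*42/(-54 + 42))/(6 + 198²) = (2*42/(-12))/(6 + 39204) = (2*42*(-1/12))/39210 = -7*1/39210 = -7/39210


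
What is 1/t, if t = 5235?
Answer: 1/5235 ≈ 0.00019102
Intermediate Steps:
1/t = 1/5235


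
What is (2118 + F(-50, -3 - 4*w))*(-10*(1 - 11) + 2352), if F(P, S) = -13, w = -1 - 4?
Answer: 5161460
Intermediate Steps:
w = -5
(2118 + F(-50, -3 - 4*w))*(-10*(1 - 11) + 2352) = (2118 - 13)*(-10*(1 - 11) + 2352) = 2105*(-10*(-10) + 2352) = 2105*(100 + 2352) = 2105*2452 = 5161460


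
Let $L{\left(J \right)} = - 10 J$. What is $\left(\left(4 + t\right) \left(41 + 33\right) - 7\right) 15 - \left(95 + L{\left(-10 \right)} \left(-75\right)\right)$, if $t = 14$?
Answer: $27280$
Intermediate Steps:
$\left(\left(4 + t\right) \left(41 + 33\right) - 7\right) 15 - \left(95 + L{\left(-10 \right)} \left(-75\right)\right) = \left(\left(4 + 14\right) \left(41 + 33\right) - 7\right) 15 - \left(95 + \left(-10\right) \left(-10\right) \left(-75\right)\right) = \left(18 \cdot 74 - 7\right) 15 - \left(95 + 100 \left(-75\right)\right) = \left(1332 - 7\right) 15 - \left(95 - 7500\right) = 1325 \cdot 15 - -7405 = 19875 + 7405 = 27280$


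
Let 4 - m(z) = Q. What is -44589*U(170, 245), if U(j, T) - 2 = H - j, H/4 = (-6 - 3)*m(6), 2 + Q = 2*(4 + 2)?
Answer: -2140272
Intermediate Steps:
Q = 10 (Q = -2 + 2*(4 + 2) = -2 + 2*6 = -2 + 12 = 10)
m(z) = -6 (m(z) = 4 - 1*10 = 4 - 10 = -6)
H = 216 (H = 4*((-6 - 3)*(-6)) = 4*(-9*(-6)) = 4*54 = 216)
U(j, T) = 218 - j (U(j, T) = 2 + (216 - j) = 218 - j)
-44589*U(170, 245) = -44589/(1/(218 - 1*170)) = -44589/(1/(218 - 170)) = -44589/(1/48) = -44589/1/48 = -44589*48 = -2140272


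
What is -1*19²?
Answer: -361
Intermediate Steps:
-1*19² = -1*361 = -361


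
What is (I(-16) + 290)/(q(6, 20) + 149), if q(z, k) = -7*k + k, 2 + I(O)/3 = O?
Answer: 236/29 ≈ 8.1379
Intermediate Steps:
I(O) = -6 + 3*O
q(z, k) = -6*k
(I(-16) + 290)/(q(6, 20) + 149) = ((-6 + 3*(-16)) + 290)/(-6*20 + 149) = ((-6 - 48) + 290)/(-120 + 149) = (-54 + 290)/29 = 236*(1/29) = 236/29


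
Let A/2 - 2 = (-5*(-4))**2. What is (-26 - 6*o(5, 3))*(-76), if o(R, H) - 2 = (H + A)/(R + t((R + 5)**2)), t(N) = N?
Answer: 223744/35 ≈ 6392.7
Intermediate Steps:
A = 804 (A = 4 + 2*(-5*(-4))**2 = 4 + 2*20**2 = 4 + 2*400 = 4 + 800 = 804)
o(R, H) = 2 + (804 + H)/(R + (5 + R)**2) (o(R, H) = 2 + (H + 804)/(R + (R + 5)**2) = 2 + (804 + H)/(R + (5 + R)**2))
(-26 - 6*o(5, 3))*(-76) = (-26 - 6*(804 + 3 + 2*5 + 2*(5 + 5)**2)/(5 + (5 + 5)**2))*(-76) = (-26 - 6*(804 + 3 + 10 + 2*10**2)/(5 + 10**2))*(-76) = (-26 - 6*(804 + 3 + 10 + 2*100)/(5 + 100))*(-76) = (-26 - 6*(804 + 3 + 10 + 200)/105)*(-76) = (-26 - 2*1017/35)*(-76) = (-26 - 6*339/35)*(-76) = (-26 - 2034/35)*(-76) = -2944/35*(-76) = 223744/35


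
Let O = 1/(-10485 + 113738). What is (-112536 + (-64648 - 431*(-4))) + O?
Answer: -18116771379/103253 ≈ -1.7546e+5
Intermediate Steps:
O = 1/103253 ≈ 9.6850e-6
(-112536 + (-64648 - 431*(-4))) + O = (-112536 + (-64648 - 431*(-4))) + 1/103253 = (-112536 + (-64648 + 1724)) + 1/103253 = (-112536 - 62924) + 1/103253 = -175460 + 1/103253 = -18116771379/103253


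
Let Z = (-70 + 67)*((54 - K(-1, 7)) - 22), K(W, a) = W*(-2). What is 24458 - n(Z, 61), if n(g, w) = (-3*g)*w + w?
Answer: 7927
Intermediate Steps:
K(W, a) = -2*W
Z = -90 (Z = (-70 + 67)*((54 - (-2)*(-1)) - 22) = -3*((54 - 1*2) - 22) = -3*((54 - 2) - 22) = -3*(52 - 22) = -3*30 = -90)
n(g, w) = w - 3*g*w (n(g, w) = -3*g*w + w = w - 3*g*w)
24458 - n(Z, 61) = 24458 - 61*(1 - 3*(-90)) = 24458 - 61*(1 + 270) = 24458 - 61*271 = 24458 - 1*16531 = 24458 - 16531 = 7927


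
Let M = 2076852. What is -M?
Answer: -2076852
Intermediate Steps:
-M = -1*2076852 = -2076852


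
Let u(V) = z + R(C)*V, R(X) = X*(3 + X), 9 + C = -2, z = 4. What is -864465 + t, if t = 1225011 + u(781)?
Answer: 429278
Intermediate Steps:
C = -11 (C = -9 - 2 = -11)
u(V) = 4 + 88*V (u(V) = 4 + (-11*(3 - 11))*V = 4 + (-11*(-8))*V = 4 + 88*V)
t = 1293743 (t = 1225011 + (4 + 88*781) = 1225011 + (4 + 68728) = 1225011 + 68732 = 1293743)
-864465 + t = -864465 + 1293743 = 429278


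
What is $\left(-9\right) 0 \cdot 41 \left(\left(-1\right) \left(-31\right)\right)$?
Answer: $0$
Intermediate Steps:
$\left(-9\right) 0 \cdot 41 \left(\left(-1\right) \left(-31\right)\right) = 0 \cdot 41 \cdot 31 = 0 \cdot 31 = 0$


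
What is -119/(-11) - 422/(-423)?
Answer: 54979/4653 ≈ 11.816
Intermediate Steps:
-119/(-11) - 422/(-423) = -119*(-1/11) - 422*(-1/423) = 119/11 + 422/423 = 54979/4653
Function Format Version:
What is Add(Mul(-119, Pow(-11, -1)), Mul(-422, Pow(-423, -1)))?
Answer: Rational(54979, 4653) ≈ 11.816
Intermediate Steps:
Add(Mul(-119, Pow(-11, -1)), Mul(-422, Pow(-423, -1))) = Add(Mul(-119, Rational(-1, 11)), Mul(-422, Rational(-1, 423))) = Add(Rational(119, 11), Rational(422, 423)) = Rational(54979, 4653)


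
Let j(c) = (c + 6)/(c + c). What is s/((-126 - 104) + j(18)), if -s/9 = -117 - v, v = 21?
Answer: -1863/344 ≈ -5.4157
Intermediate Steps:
j(c) = (6 + c)/(2*c) (j(c) = (6 + c)/((2*c)) = (6 + c)*(1/(2*c)) = (6 + c)/(2*c))
s = 1242 (s = -9*(-117 - 1*21) = -9*(-117 - 21) = -9*(-138) = 1242)
s/((-126 - 104) + j(18)) = 1242/((-126 - 104) + (1/2)*(6 + 18)/18) = 1242/(-230 + (1/2)*(1/18)*24) = 1242/(-230 + 2/3) = 1242/(-688/3) = 1242*(-3/688) = -1863/344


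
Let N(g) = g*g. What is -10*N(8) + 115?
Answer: -525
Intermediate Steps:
N(g) = g²
-10*N(8) + 115 = -10*8² + 115 = -10*64 + 115 = -640 + 115 = -525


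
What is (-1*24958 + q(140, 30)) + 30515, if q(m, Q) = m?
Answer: 5697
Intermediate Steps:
(-1*24958 + q(140, 30)) + 30515 = (-1*24958 + 140) + 30515 = (-24958 + 140) + 30515 = -24818 + 30515 = 5697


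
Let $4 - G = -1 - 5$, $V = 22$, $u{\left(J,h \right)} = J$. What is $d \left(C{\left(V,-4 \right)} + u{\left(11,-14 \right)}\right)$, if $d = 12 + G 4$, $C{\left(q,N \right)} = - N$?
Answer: $780$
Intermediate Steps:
$G = 10$ ($G = 4 - \left(-1 - 5\right) = 4 - -6 = 4 + 6 = 10$)
$d = 52$ ($d = 12 + 10 \cdot 4 = 12 + 40 = 52$)
$d \left(C{\left(V,-4 \right)} + u{\left(11,-14 \right)}\right) = 52 \left(\left(-1\right) \left(-4\right) + 11\right) = 52 \left(4 + 11\right) = 52 \cdot 15 = 780$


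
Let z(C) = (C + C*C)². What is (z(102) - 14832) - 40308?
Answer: 110320896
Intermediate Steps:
z(C) = (C + C²)²
(z(102) - 14832) - 40308 = (102²*(1 + 102)² - 14832) - 40308 = (10404*103² - 14832) - 40308 = (10404*10609 - 14832) - 40308 = (110376036 - 14832) - 40308 = 110361204 - 40308 = 110320896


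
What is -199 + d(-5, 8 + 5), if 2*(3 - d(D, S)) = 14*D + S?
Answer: -335/2 ≈ -167.50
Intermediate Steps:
d(D, S) = 3 - 7*D - S/2 (d(D, S) = 3 - (14*D + S)/2 = 3 - (S + 14*D)/2 = 3 + (-7*D - S/2) = 3 - 7*D - S/2)
-199 + d(-5, 8 + 5) = -199 + (3 - 7*(-5) - (8 + 5)/2) = -199 + (3 + 35 - ½*13) = -199 + (3 + 35 - 13/2) = -199 + 63/2 = -335/2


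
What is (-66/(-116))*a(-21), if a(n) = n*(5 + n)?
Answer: 5544/29 ≈ 191.17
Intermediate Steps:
(-66/(-116))*a(-21) = (-66/(-116))*(-21*(5 - 21)) = (-66*(-1/116))*(-21*(-16)) = (33/58)*336 = 5544/29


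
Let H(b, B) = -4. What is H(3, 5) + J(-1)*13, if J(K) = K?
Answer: -17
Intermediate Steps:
H(3, 5) + J(-1)*13 = -4 - 1*13 = -4 - 13 = -17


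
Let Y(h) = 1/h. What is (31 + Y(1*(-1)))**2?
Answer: 900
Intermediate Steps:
(31 + Y(1*(-1)))**2 = (31 + 1/(1*(-1)))**2 = (31 + 1/(-1))**2 = (31 - 1)**2 = 30**2 = 900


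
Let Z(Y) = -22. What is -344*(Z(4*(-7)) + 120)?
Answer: -33712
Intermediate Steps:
-344*(Z(4*(-7)) + 120) = -344*(-22 + 120) = -344*98 = -33712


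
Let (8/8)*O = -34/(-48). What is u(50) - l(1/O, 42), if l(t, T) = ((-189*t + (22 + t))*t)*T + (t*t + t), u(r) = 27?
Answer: 4177923/289 ≈ 14456.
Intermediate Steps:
O = 17/24 (O = -34/(-48) = -34*(-1/48) = 17/24 ≈ 0.70833)
l(t, T) = t + t**2 + T*t*(22 - 188*t) (l(t, T) = ((22 - 188*t)*t)*T + (t**2 + t) = (t*(22 - 188*t))*T + (t + t**2) = T*t*(22 - 188*t) + (t + t**2) = t + t**2 + T*t*(22 - 188*t))
u(50) - l(1/O, 42) = 27 - (1 + 1/(17/24) + 22*42 - 188*42/17/24)/17/24 = 27 - 24*(1 + 24/17 + 924 - 188*42*24/17)/17 = 27 - 24*(1 + 24/17 + 924 - 189504/17)/17 = 27 - 24*(-173755)/(17*17) = 27 - 1*(-4170120/289) = 27 + 4170120/289 = 4177923/289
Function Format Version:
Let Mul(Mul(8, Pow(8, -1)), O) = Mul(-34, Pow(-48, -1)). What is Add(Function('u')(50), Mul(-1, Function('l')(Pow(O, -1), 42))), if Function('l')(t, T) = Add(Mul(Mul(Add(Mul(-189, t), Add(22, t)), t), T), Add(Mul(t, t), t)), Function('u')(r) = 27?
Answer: Rational(4177923, 289) ≈ 14456.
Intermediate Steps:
O = Rational(17, 24) (O = Mul(-34, Pow(-48, -1)) = Mul(-34, Rational(-1, 48)) = Rational(17, 24) ≈ 0.70833)
Function('l')(t, T) = Add(t, Pow(t, 2), Mul(T, t, Add(22, Mul(-188, t)))) (Function('l')(t, T) = Add(Mul(Mul(Add(22, Mul(-188, t)), t), T), Add(Pow(t, 2), t)) = Add(Mul(Mul(t, Add(22, Mul(-188, t))), T), Add(t, Pow(t, 2))) = Add(Mul(T, t, Add(22, Mul(-188, t))), Add(t, Pow(t, 2))) = Add(t, Pow(t, 2), Mul(T, t, Add(22, Mul(-188, t)))))
Add(Function('u')(50), Mul(-1, Function('l')(Pow(O, -1), 42))) = Add(27, Mul(-1, Mul(Pow(Rational(17, 24), -1), Add(1, Pow(Rational(17, 24), -1), Mul(22, 42), Mul(-188, 42, Pow(Rational(17, 24), -1)))))) = Add(27, Mul(-1, Mul(Rational(24, 17), Add(1, Rational(24, 17), 924, Mul(-188, 42, Rational(24, 17)))))) = Add(27, Mul(-1, Mul(Rational(24, 17), Add(1, Rational(24, 17), 924, Rational(-189504, 17))))) = Add(27, Mul(-1, Mul(Rational(24, 17), Rational(-173755, 17)))) = Add(27, Mul(-1, Rational(-4170120, 289))) = Add(27, Rational(4170120, 289)) = Rational(4177923, 289)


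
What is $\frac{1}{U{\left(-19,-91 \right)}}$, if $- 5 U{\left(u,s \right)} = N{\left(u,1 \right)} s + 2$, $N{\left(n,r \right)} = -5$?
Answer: $- \frac{5}{457} \approx -0.010941$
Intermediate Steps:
$U{\left(u,s \right)} = - \frac{2}{5} + s$ ($U{\left(u,s \right)} = - \frac{- 5 s + 2}{5} = - \frac{2 - 5 s}{5} = - \frac{2}{5} + s$)
$\frac{1}{U{\left(-19,-91 \right)}} = \frac{1}{- \frac{2}{5} - 91} = \frac{1}{- \frac{457}{5}} = - \frac{5}{457}$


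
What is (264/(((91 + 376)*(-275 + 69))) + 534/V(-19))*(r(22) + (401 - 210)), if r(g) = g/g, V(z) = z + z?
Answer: -2466331200/913919 ≈ -2698.6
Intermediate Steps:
V(z) = 2*z
r(g) = 1
(264/(((91 + 376)*(-275 + 69))) + 534/V(-19))*(r(22) + (401 - 210)) = (264/(((91 + 376)*(-275 + 69))) + 534/((2*(-19))))*(1 + (401 - 210)) = (264/((467*(-206))) + 534/(-38))*(1 + 191) = (264/(-96202) + 534*(-1/38))*192 = (264*(-1/96202) - 267/19)*192 = (-132/48101 - 267/19)*192 = -12845475/913919*192 = -2466331200/913919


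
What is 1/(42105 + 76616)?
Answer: 1/118721 ≈ 8.4231e-6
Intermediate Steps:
1/(42105 + 76616) = 1/118721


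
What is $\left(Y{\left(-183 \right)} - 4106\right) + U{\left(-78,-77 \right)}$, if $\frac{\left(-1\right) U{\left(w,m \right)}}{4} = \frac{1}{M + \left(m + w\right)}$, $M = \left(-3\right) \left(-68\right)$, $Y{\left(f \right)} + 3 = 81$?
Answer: $- \frac{197376}{49} \approx -4028.1$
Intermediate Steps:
$Y{\left(f \right)} = 78$ ($Y{\left(f \right)} = -3 + 81 = 78$)
$M = 204$
$U{\left(w,m \right)} = - \frac{4}{204 + m + w}$ ($U{\left(w,m \right)} = - \frac{4}{204 + \left(m + w\right)} = - \frac{4}{204 + m + w}$)
$\left(Y{\left(-183 \right)} - 4106\right) + U{\left(-78,-77 \right)} = \left(78 - 4106\right) - \frac{4}{204 - 77 - 78} = -4028 - \frac{4}{49} = - \frac{197376}{49}$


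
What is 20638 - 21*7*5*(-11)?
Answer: 28723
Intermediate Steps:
20638 - 21*7*5*(-11) = 20638 - 147*(-55) = 20638 - 1*(-8085) = 20638 + 8085 = 28723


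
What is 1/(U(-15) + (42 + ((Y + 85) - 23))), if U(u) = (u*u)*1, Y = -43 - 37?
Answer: 1/249 ≈ 0.0040161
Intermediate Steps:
Y = -80
U(u) = u² (U(u) = u²*1 = u²)
1/(U(-15) + (42 + ((Y + 85) - 23))) = 1/((-15)² + (42 + ((-80 + 85) - 23))) = 1/(225 + (42 + (5 - 23))) = 1/(225 + (42 - 18)) = 1/(225 + 24) = 1/249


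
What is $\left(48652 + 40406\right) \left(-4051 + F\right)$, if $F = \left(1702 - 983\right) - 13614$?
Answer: $-1509176868$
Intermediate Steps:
$F = -12895$ ($F = 719 - 13614 = -12895$)
$\left(48652 + 40406\right) \left(-4051 + F\right) = \left(48652 + 40406\right) \left(-4051 - 12895\right) = 89058 \left(-16946\right) = -1509176868$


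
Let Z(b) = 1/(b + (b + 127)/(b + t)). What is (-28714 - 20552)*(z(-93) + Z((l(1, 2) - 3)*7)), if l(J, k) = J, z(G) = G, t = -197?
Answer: 14062585572/3067 ≈ 4.5851e+6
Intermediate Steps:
Z(b) = 1/(b + (127 + b)/(-197 + b)) (Z(b) = 1/(b + (b + 127)/(b - 197)) = 1/(b + (127 + b)/(-197 + b)))
(-28714 - 20552)*(z(-93) + Z((l(1, 2) - 3)*7)) = (-28714 - 20552)*(-93 + (-197 + (1 - 3)*7)/(127 + ((1 - 3)*7)² - 196*(1 - 3)*7)) = -49266*(-93 + (-197 - 2*7)/(127 + (-2*7)² - (-392)*7)) = -49266*(-93 + (-197 - 14)/(127 + (-14)² - 196*(-14))) = -49266*(-93 - 211/(127 + 196 + 2744)) = -49266*(-93 - 211/3067) = -49266*(-285442/3067) = 14062585572/3067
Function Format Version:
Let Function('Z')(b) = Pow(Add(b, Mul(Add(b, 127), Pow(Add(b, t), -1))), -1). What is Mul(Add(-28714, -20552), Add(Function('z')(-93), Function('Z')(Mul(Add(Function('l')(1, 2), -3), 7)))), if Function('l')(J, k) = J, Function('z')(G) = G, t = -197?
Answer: Rational(14062585572, 3067) ≈ 4.5851e+6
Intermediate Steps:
Function('Z')(b) = Pow(Add(b, Mul(Pow(Add(-197, b), -1), Add(127, b))), -1) (Function('Z')(b) = Pow(Add(b, Mul(Add(b, 127), Pow(Add(b, -197), -1))), -1) = Pow(Add(b, Mul(Add(127, b), Pow(Add(-197, b), -1))), -1) = Pow(Add(b, Mul(Pow(Add(-197, b), -1), Add(127, b))), -1))
Mul(Add(-28714, -20552), Add(Function('z')(-93), Function('Z')(Mul(Add(Function('l')(1, 2), -3), 7)))) = Mul(Add(-28714, -20552), Add(-93, Mul(Pow(Add(127, Pow(Mul(Add(1, -3), 7), 2), Mul(-196, Mul(Add(1, -3), 7))), -1), Add(-197, Mul(Add(1, -3), 7))))) = Mul(-49266, Add(-93, Mul(Pow(Add(127, Pow(Mul(-2, 7), 2), Mul(-196, Mul(-2, 7))), -1), Add(-197, Mul(-2, 7))))) = Mul(-49266, Add(-93, Mul(Pow(Add(127, Pow(-14, 2), Mul(-196, -14)), -1), Add(-197, -14)))) = Mul(-49266, Add(-93, Mul(Pow(Add(127, 196, 2744), -1), -211))) = Mul(-49266, Add(-93, Mul(Pow(3067, -1), -211))) = Mul(-49266, Add(-93, Mul(Rational(1, 3067), -211))) = Mul(-49266, Add(-93, Rational(-211, 3067))) = Mul(-49266, Rational(-285442, 3067)) = Rational(14062585572, 3067)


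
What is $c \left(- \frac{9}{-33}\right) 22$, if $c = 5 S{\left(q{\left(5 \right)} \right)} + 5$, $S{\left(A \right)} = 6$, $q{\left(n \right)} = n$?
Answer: $210$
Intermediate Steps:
$c = 35$ ($c = 5 \cdot 6 + 5 = 30 + 5 = 35$)
$c \left(- \frac{9}{-33}\right) 22 = 35 \left(- \frac{9}{-33}\right) 22 = 35 \left(\left(-9\right) \left(- \frac{1}{33}\right)\right) 22 = 35 \cdot \frac{3}{11} \cdot 22 = \frac{105}{11} \cdot 22 = 210$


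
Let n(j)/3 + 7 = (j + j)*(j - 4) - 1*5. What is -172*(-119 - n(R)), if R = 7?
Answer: 35948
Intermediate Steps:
n(j) = -36 + 6*j*(-4 + j) (n(j) = -21 + 3*((j + j)*(j - 4) - 1*5) = -21 + 3*((2*j)*(-4 + j) - 5) = -21 + 3*(2*j*(-4 + j) - 5) = -21 + 3*(-5 + 2*j*(-4 + j)) = -21 + (-15 + 6*j*(-4 + j)) = -36 + 6*j*(-4 + j))
-172*(-119 - n(R)) = -172*(-119 - (-36 - 24*7 + 6*7²)) = -172*(-119 - (-36 - 168 + 6*49)) = -172*(-119 - (-36 - 168 + 294)) = -172*(-119 - 1*90) = -172*(-119 - 90) = -172*(-209) = 35948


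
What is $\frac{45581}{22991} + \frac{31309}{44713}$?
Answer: $\frac{2757888472}{1027996583} \approx 2.6828$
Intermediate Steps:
$\frac{45581}{22991} + \frac{31309}{44713} = \frac{2757888472}{1027996583}$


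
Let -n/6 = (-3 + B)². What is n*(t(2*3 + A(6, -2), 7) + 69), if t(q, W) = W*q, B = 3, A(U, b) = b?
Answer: 0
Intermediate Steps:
n = 0 (n = -6*(-3 + 3)² = -6*0² = -6*0 = 0)
n*(t(2*3 + A(6, -2), 7) + 69) = 0*(7*(2*3 - 2) + 69) = 0*(7*(6 - 2) + 69) = 0*(7*4 + 69) = 0*(28 + 69) = 0*97 = 0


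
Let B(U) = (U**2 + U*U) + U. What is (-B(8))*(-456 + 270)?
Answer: 25296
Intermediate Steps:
B(U) = U + 2*U**2 (B(U) = (U**2 + U**2) + U = 2*U**2 + U = U + 2*U**2)
(-B(8))*(-456 + 270) = (-8*(1 + 2*8))*(-456 + 270) = -8*(1 + 16)*(-186) = -8*17*(-186) = -1*136*(-186) = -136*(-186) = 25296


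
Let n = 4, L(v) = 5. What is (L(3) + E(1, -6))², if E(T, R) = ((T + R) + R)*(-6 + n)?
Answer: 729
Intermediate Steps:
E(T, R) = -4*R - 2*T (E(T, R) = ((T + R) + R)*(-6 + 4) = ((R + T) + R)*(-2) = (T + 2*R)*(-2) = -4*R - 2*T)
(L(3) + E(1, -6))² = (5 + (-4*(-6) - 2*1))² = (5 + (24 - 2))² = (5 + 22)² = 27² = 729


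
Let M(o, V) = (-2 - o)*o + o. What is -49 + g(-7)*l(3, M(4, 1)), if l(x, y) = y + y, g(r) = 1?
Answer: -89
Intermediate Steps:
M(o, V) = o + o*(-2 - o) (M(o, V) = o*(-2 - o) + o = o + o*(-2 - o))
l(x, y) = 2*y
-49 + g(-7)*l(3, M(4, 1)) = -49 + 1*(2*(-1*4*(1 + 4))) = -49 + 1*(2*(-1*4*5)) = -49 + 1*(2*(-20)) = -49 + 1*(-40) = -49 - 40 = -89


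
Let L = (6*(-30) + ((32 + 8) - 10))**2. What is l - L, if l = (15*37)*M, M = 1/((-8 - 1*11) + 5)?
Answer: -315555/14 ≈ -22540.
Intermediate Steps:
M = -1/14 (M = 1/((-8 - 11) + 5) = 1/(-19 + 5) = 1/(-14) = -1/14 ≈ -0.071429)
l = -555/14 (l = (15*37)*(-1/14) = 555*(-1/14) = -555/14 ≈ -39.643)
L = 22500 (L = (-180 + (40 - 10))**2 = (-180 + 30)**2 = (-150)**2 = 22500)
l - L = -555/14 - 1*22500 = -555/14 - 22500 = -315555/14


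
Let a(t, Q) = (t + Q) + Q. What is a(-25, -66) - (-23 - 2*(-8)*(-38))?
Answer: 474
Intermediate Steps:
a(t, Q) = t + 2*Q (a(t, Q) = (Q + t) + Q = t + 2*Q)
a(-25, -66) - (-23 - 2*(-8)*(-38)) = (-25 + 2*(-66)) - (-23 - 2*(-8)*(-38)) = (-25 - 132) - (-23 + 16*(-38)) = -157 - (-23 - 608) = -157 - 1*(-631) = -157 + 631 = 474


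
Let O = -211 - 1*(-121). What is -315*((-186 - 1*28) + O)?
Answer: 95760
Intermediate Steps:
O = -90 (O = -211 + 121 = -90)
-315*((-186 - 1*28) + O) = -315*((-186 - 1*28) - 90) = -315*((-186 - 28) - 90) = -315*(-214 - 90) = -315*(-304) = 95760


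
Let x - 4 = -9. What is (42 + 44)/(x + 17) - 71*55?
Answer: -23387/6 ≈ -3897.8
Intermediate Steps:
x = -5 (x = 4 - 9 = -5)
(42 + 44)/(x + 17) - 71*55 = (42 + 44)/(-5 + 17) - 71*55 = 86/12 - 3905 = 86*(1/12) - 3905 = 43/6 - 3905 = -23387/6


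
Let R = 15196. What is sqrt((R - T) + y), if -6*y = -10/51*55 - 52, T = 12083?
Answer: sqrt(8124130)/51 ≈ 55.888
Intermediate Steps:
y = 1601/153 (y = -(-10/51*55 - 52)/6 = -(-550/51 - 52)/6 = -1/6*(-3202/51) = 1601/153 ≈ 10.464)
sqrt((R - T) + y) = sqrt((15196 - 1*12083) + 1601/153) = sqrt((15196 - 12083) + 1601/153) = sqrt(3113 + 1601/153) = sqrt(477890/153) = sqrt(8124130)/51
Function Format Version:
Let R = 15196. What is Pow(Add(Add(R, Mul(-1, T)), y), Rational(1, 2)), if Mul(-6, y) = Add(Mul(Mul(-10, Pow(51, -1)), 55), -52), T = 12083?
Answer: Mul(Rational(1, 51), Pow(8124130, Rational(1, 2))) ≈ 55.888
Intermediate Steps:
y = Rational(1601, 153) (y = Mul(Rational(-1, 6), Add(Mul(Mul(-10, Pow(51, -1)), 55), -52)) = Mul(Rational(-1, 6), Add(Mul(Mul(-10, Rational(1, 51)), 55), -52)) = Mul(Rational(-1, 6), Add(Mul(Rational(-10, 51), 55), -52)) = Mul(Rational(-1, 6), Add(Rational(-550, 51), -52)) = Mul(Rational(-1, 6), Rational(-3202, 51)) = Rational(1601, 153) ≈ 10.464)
Pow(Add(Add(R, Mul(-1, T)), y), Rational(1, 2)) = Pow(Add(Add(15196, Mul(-1, 12083)), Rational(1601, 153)), Rational(1, 2)) = Pow(Add(Add(15196, -12083), Rational(1601, 153)), Rational(1, 2)) = Pow(Add(3113, Rational(1601, 153)), Rational(1, 2)) = Pow(Rational(477890, 153), Rational(1, 2)) = Mul(Rational(1, 51), Pow(8124130, Rational(1, 2)))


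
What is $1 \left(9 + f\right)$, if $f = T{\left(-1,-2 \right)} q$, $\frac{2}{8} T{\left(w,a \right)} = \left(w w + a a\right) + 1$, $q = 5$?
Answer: $129$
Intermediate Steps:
$T{\left(w,a \right)} = 4 + 4 a^{2} + 4 w^{2}$ ($T{\left(w,a \right)} = 4 \left(\left(w w + a a\right) + 1\right) = 4 \left(\left(w^{2} + a^{2}\right) + 1\right) = 4 \left(\left(a^{2} + w^{2}\right) + 1\right) = 4 \left(1 + a^{2} + w^{2}\right) = 4 + 4 a^{2} + 4 w^{2}$)
$f = 120$ ($f = \left(4 + 4 \left(-2\right)^{2} + 4 \left(-1\right)^{2}\right) 5 = \left(4 + 4 \cdot 4 + 4 \cdot 1\right) 5 = \left(4 + 16 + 4\right) 5 = 24 \cdot 5 = 120$)
$1 \left(9 + f\right) = 1 \left(9 + 120\right) = 1 \cdot 129 = 129$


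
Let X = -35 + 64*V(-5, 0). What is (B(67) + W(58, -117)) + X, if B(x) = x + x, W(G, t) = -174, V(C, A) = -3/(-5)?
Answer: -183/5 ≈ -36.600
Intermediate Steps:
V(C, A) = 3/5 (V(C, A) = -3*(-1/5) = 3/5)
B(x) = 2*x
X = 17/5 (X = -35 + 64*(3/5) = -35 + 192/5 = 17/5 ≈ 3.4000)
(B(67) + W(58, -117)) + X = (2*67 - 174) + 17/5 = (134 - 174) + 17/5 = -40 + 17/5 = -183/5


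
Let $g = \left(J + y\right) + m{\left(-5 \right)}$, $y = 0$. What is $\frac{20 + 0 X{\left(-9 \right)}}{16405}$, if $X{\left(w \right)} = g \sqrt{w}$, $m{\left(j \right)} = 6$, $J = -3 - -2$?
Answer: $\frac{4}{3281} \approx 0.0012191$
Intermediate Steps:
$J = -1$ ($J = -3 + 2 = -1$)
$g = 5$ ($g = \left(-1 + 0\right) + 6 = -1 + 6 = 5$)
$X{\left(w \right)} = 5 \sqrt{w}$
$\frac{20 + 0 X{\left(-9 \right)}}{16405} = \frac{20 + 0 \cdot 5 \sqrt{-9}}{16405} = \left(20 + 0 \cdot 5 \cdot 3 i\right) \frac{1}{16405} = \left(20 + 0 \cdot 15 i\right) \frac{1}{16405} = \left(20 + 0\right) \frac{1}{16405} = 20 \cdot \frac{1}{16405} = \frac{4}{3281}$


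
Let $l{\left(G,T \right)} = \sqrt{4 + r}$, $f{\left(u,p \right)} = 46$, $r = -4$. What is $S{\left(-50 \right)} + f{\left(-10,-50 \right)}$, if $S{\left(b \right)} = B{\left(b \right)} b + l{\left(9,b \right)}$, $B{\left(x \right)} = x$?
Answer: $2546$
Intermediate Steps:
$l{\left(G,T \right)} = 0$ ($l{\left(G,T \right)} = \sqrt{4 - 4} = \sqrt{0} = 0$)
$S{\left(b \right)} = b^{2}$ ($S{\left(b \right)} = b b + 0 = b^{2} + 0 = b^{2}$)
$S{\left(-50 \right)} + f{\left(-10,-50 \right)} = \left(-50\right)^{2} + 46 = 2500 + 46 = 2546$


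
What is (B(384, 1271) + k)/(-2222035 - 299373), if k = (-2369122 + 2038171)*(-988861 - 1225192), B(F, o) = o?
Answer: -366371527837/1260704 ≈ -2.9061e+5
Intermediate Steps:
k = 732743054403 (k = -330951*(-2214053) = 732743054403)
(B(384, 1271) + k)/(-2222035 - 299373) = (1271 + 732743054403)/(-2222035 - 299373) = 732743055674/(-2521408) = 732743055674*(-1/2521408) = -366371527837/1260704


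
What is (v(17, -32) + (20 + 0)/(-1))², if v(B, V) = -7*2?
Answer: 1156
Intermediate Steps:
v(B, V) = -14
(v(17, -32) + (20 + 0)/(-1))² = (-14 + (20 + 0)/(-1))² = (-14 + 20*(-1))² = (-14 - 20)² = (-34)² = 1156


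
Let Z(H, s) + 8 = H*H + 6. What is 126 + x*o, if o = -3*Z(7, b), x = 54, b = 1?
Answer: -7488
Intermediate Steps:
Z(H, s) = -2 + H**2 (Z(H, s) = -8 + (H*H + 6) = -8 + (H**2 + 6) = -8 + (6 + H**2) = -2 + H**2)
o = -141 (o = -3*(-2 + 7**2) = -3*(-2 + 49) = -3*47 = -141)
126 + x*o = 126 + 54*(-141) = 126 - 7614 = -7488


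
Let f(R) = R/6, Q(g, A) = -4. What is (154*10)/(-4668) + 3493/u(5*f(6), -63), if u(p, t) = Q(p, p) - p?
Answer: -1359932/3501 ≈ -388.44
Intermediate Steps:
f(R) = R/6 (f(R) = R*(⅙) = R/6)
u(p, t) = -4 - p
(154*10)/(-4668) + 3493/u(5*f(6), -63) = (154*10)/(-4668) + 3493/(-4 - 5*(⅙)*6) = 1540*(-1/4668) + 3493/(-4 - 5) = -385/1167 + 3493/(-4 - 1*5) = -385/1167 + 3493/(-4 - 5) = -385/1167 + 3493/(-9) = -385/1167 + 3493*(-⅑) = -385/1167 - 3493/9 = -1359932/3501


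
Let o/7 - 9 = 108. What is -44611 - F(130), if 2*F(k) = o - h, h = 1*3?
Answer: -45019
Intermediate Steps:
o = 819 (o = 63 + 7*108 = 63 + 756 = 819)
h = 3
F(k) = 408 (F(k) = (819 - 1*3)/2 = (819 - 3)/2 = (1/2)*816 = 408)
-44611 - F(130) = -44611 - 1*408 = -44611 - 408 = -45019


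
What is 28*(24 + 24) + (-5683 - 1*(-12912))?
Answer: 8573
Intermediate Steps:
28*(24 + 24) + (-5683 - 1*(-12912)) = 28*48 + (-5683 + 12912) = 1344 + 7229 = 8573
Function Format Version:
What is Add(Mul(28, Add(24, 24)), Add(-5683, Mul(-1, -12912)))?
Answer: 8573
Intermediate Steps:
Add(Mul(28, Add(24, 24)), Add(-5683, Mul(-1, -12912))) = Add(Mul(28, 48), Add(-5683, 12912)) = Add(1344, 7229) = 8573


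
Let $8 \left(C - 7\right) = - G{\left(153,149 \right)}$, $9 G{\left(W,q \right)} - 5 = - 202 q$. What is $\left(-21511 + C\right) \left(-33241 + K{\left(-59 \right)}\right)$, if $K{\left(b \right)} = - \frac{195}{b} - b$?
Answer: $\frac{990643998295}{1416} \approx 6.9961 \cdot 10^{8}$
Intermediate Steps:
$K{\left(b \right)} = - b - \frac{195}{b}$
$G{\left(W,q \right)} = \frac{5}{9} - \frac{202 q}{9}$ ($G{\left(W,q \right)} = \frac{5}{9} + \frac{\left(-202\right) q}{9} = \frac{5}{9} - \frac{202 q}{9}$)
$C = \frac{10199}{24}$ ($C = 7 + \frac{\left(-1\right) \left(\frac{5}{9} - \frac{30098}{9}\right)}{8} = 7 + \frac{\left(-1\right) \left(- \frac{10031}{3}\right)}{8} = 7 + \frac{1}{8} \cdot \frac{10031}{3} = 7 + \frac{10031}{24} = \frac{10199}{24} \approx 424.96$)
$\left(-21511 + C\right) \left(-33241 + K{\left(-59 \right)}\right) = \left(-21511 + \frac{10199}{24}\right) \left(-33241 - \left(-59 + \frac{195}{-59}\right)\right) = - \frac{506065 \left(-33241 + \left(59 - - \frac{195}{59}\right)\right)}{24} = - \frac{506065 \left(-33241 + \left(59 + \frac{195}{59}\right)\right)}{24} = - \frac{506065 \left(-33241 + \frac{3676}{59}\right)}{24} = \left(- \frac{506065}{24}\right) \left(- \frac{1957543}{59}\right) = \frac{990643998295}{1416}$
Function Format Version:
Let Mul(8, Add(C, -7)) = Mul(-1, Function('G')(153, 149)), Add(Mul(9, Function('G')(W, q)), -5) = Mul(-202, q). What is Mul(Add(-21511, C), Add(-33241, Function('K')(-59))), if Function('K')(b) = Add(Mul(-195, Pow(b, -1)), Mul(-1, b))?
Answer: Rational(990643998295, 1416) ≈ 6.9961e+8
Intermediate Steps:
Function('K')(b) = Add(Mul(-1, b), Mul(-195, Pow(b, -1)))
Function('G')(W, q) = Add(Rational(5, 9), Mul(Rational(-202, 9), q)) (Function('G')(W, q) = Add(Rational(5, 9), Mul(Rational(1, 9), Mul(-202, q))) = Add(Rational(5, 9), Mul(Rational(-202, 9), q)))
C = Rational(10199, 24) (C = Add(7, Mul(Rational(1, 8), Mul(-1, Add(Rational(5, 9), Mul(Rational(-202, 9), 149))))) = Add(7, Mul(Rational(1, 8), Mul(-1, Add(Rational(5, 9), Rational(-30098, 9))))) = Add(7, Mul(Rational(1, 8), Mul(-1, Rational(-10031, 3)))) = Add(7, Mul(Rational(1, 8), Rational(10031, 3))) = Add(7, Rational(10031, 24)) = Rational(10199, 24) ≈ 424.96)
Mul(Add(-21511, C), Add(-33241, Function('K')(-59))) = Mul(Add(-21511, Rational(10199, 24)), Add(-33241, Add(Mul(-1, -59), Mul(-195, Pow(-59, -1))))) = Mul(Rational(-506065, 24), Add(-33241, Add(59, Mul(-195, Rational(-1, 59))))) = Mul(Rational(-506065, 24), Add(-33241, Add(59, Rational(195, 59)))) = Mul(Rational(-506065, 24), Add(-33241, Rational(3676, 59))) = Mul(Rational(-506065, 24), Rational(-1957543, 59)) = Rational(990643998295, 1416)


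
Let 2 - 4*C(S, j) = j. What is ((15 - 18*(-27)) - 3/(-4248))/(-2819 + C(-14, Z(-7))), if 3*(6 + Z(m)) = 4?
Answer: -709417/3989344 ≈ -0.17783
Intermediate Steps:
Z(m) = -14/3 (Z(m) = -6 + (1/3)*4 = -6 + 4/3 = -14/3)
C(S, j) = 1/2 - j/4
((15 - 18*(-27)) - 3/(-4248))/(-2819 + C(-14, Z(-7))) = ((15 - 18*(-27)) - 3/(-4248))/(-2819 + (1/2 - 1/4*(-14/3))) = ((15 + 486) - 3*(-1/4248))/(-2819 + (1/2 + 7/6)) = (501 + 1/1416)/(-2819 + 5/3) = 709417/(1416*(-8452/3)) = (709417/1416)*(-3/8452) = -709417/3989344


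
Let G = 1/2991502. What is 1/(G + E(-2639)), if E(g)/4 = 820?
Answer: 2991502/9812126561 ≈ 0.00030488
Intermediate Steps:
E(g) = 3280 (E(g) = 4*820 = 3280)
G = 1/2991502 ≈ 3.3428e-7
1/(G + E(-2639)) = 1/(1/2991502 + 3280) = 1/(9812126561/2991502) = 2991502/9812126561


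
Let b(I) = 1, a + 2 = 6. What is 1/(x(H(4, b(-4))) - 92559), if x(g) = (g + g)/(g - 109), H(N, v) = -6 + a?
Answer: -111/10274045 ≈ -1.0804e-5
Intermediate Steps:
a = 4 (a = -2 + 6 = 4)
H(N, v) = -2 (H(N, v) = -6 + 4 = -2)
x(g) = 2*g/(-109 + g) (x(g) = (2*g)/(-109 + g) = 2*g/(-109 + g))
1/(x(H(4, b(-4))) - 92559) = 1/(2*(-2)/(-109 - 2) - 92559) = 1/(2*(-2)/(-111) - 92559) = 1/(2*(-2)*(-1/111) - 92559) = 1/(4/111 - 92559) = 1/(-10274045/111) = -111/10274045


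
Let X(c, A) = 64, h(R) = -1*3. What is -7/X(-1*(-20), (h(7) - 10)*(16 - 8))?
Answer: -7/64 ≈ -0.10938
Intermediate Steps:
h(R) = -3
-7/X(-1*(-20), (h(7) - 10)*(16 - 8)) = -7/64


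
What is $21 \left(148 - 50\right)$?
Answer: $2058$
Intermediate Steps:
$21 \left(148 - 50\right) = 21 \cdot 98 = 2058$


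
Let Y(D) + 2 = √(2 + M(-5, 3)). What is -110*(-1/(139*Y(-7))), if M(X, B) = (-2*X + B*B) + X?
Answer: 55/139 ≈ 0.39568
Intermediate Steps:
M(X, B) = B² - X (M(X, B) = (-2*X + B²) + X = (B² - 2*X) + X = B² - X)
Y(D) = 2 (Y(D) = -2 + √(2 + (3² - 1*(-5))) = -2 + √(2 + (9 + 5)) = -2 + √(2 + 14) = -2 + √16 = -2 + 4 = 2)
-110*(-1/(139*Y(-7))) = -110/((-139*2)) = -110/(-278) = -110*(-1/278) = 55/139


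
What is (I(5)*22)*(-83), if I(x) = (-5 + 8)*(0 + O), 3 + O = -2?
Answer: 27390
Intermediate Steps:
O = -5 (O = -3 - 2 = -5)
I(x) = -15 (I(x) = (-5 + 8)*(0 - 5) = 3*(-5) = -15)
(I(5)*22)*(-83) = -15*22*(-83) = -330*(-83) = 27390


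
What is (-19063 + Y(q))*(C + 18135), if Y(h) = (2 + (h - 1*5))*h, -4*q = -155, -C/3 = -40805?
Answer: -19876791825/8 ≈ -2.4846e+9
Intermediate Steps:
C = 122415 (C = -3*(-40805) = 122415)
q = 155/4 (q = -¼*(-155) = 155/4 ≈ 38.750)
Y(h) = h*(-3 + h) (Y(h) = (2 + (h - 5))*h = (2 + (-5 + h))*h = (-3 + h)*h = h*(-3 + h))
(-19063 + Y(q))*(C + 18135) = (-19063 + 155*(-3 + 155/4)/4)*(122415 + 18135) = (-19063 + (155/4)*(143/4))*140550 = (-19063 + 22165/16)*140550 = -282843/16*140550 = -19876791825/8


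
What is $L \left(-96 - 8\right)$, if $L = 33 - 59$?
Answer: $2704$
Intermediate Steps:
$L = -26$ ($L = 33 - 59 = -26$)
$L \left(-96 - 8\right) = - 26 \left(-96 - 8\right) = \left(-26\right) \left(-104\right) = 2704$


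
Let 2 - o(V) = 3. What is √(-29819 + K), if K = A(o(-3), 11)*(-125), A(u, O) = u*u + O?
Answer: I*√31319 ≈ 176.97*I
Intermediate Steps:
o(V) = -1 (o(V) = 2 - 1*3 = 2 - 3 = -1)
A(u, O) = O + u² (A(u, O) = u² + O = O + u²)
K = -1500 (K = (11 + (-1)²)*(-125) = (11 + 1)*(-125) = 12*(-125) = -1500)
√(-29819 + K) = √(-29819 - 1500) = √(-31319) = I*√31319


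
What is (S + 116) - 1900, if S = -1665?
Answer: -3449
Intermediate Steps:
(S + 116) - 1900 = (-1665 + 116) - 1900 = -1549 - 1900 = -3449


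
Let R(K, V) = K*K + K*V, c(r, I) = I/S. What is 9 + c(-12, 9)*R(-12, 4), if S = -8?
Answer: -99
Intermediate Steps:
c(r, I) = -I/8 (c(r, I) = I/(-8) = I*(-⅛) = -I/8)
R(K, V) = K² + K*V
9 + c(-12, 9)*R(-12, 4) = 9 + (-⅛*9)*(-12*(-12 + 4)) = 9 - (-27)*(-8)/2 = 9 - 9/8*96 = 9 - 108 = -99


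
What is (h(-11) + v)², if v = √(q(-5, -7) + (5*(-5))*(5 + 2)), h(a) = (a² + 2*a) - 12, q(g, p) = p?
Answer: (87 + I*√182)² ≈ 7387.0 + 2347.4*I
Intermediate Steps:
h(a) = -12 + a² + 2*a
v = I*√182 (v = √(-7 + (5*(-5))*(5 + 2)) = √(-7 - 25*7) = √(-7 - 175) = √(-182) = I*√182 ≈ 13.491*I)
(h(-11) + v)² = ((-12 + (-11)² + 2*(-11)) + I*√182)² = ((-12 + 121 - 22) + I*√182)² = (87 + I*√182)²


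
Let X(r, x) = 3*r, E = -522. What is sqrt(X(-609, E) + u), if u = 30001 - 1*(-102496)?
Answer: sqrt(130670) ≈ 361.48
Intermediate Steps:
u = 132497 (u = 30001 + 102496 = 132497)
sqrt(X(-609, E) + u) = sqrt(3*(-609) + 132497) = sqrt(-1827 + 132497) = sqrt(130670)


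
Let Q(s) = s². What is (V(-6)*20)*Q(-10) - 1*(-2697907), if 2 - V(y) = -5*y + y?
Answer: 2653907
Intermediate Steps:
V(y) = 2 + 4*y (V(y) = 2 - (-5*y + y) = 2 - (-4)*y = 2 + 4*y)
(V(-6)*20)*Q(-10) - 1*(-2697907) = ((2 + 4*(-6))*20)*(-10)² - 1*(-2697907) = ((2 - 24)*20)*100 + 2697907 = -22*20*100 + 2697907 = -440*100 + 2697907 = -44000 + 2697907 = 2653907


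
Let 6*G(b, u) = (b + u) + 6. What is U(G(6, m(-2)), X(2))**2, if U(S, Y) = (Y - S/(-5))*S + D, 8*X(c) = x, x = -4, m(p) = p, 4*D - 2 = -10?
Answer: 1681/324 ≈ 5.1883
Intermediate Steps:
D = -2 (D = 1/2 + (1/4)*(-10) = 1/2 - 5/2 = -2)
X(c) = -1/2 (X(c) = (1/8)*(-4) = -1/2)
G(b, u) = 1 + b/6 + u/6 (G(b, u) = ((b + u) + 6)/6 = (6 + b + u)/6 = 1 + b/6 + u/6)
U(S, Y) = -2 + S*(Y + S/5) (U(S, Y) = (Y - S/(-5))*S - 2 = (Y - S*(-1)/5)*S - 2 = (Y - (-1)*S/5)*S - 2 = (Y + S/5)*S - 2 = S*(Y + S/5) - 2 = -2 + S*(Y + S/5))
U(G(6, m(-2)), X(2))**2 = (-2 + (1 + (1/6)*6 + (1/6)*(-2))**2/5 + (1 + (1/6)*6 + (1/6)*(-2))*(-1/2))**2 = (-2 + (1 + 1 - 1/3)**2/5 + (1 + 1 - 1/3)*(-1/2))**2 = (-2 + (5/3)**2/5 + (5/3)*(-1/2))**2 = (-2 + (1/5)*(25/9) - 5/6)**2 = (-2 + 5/9 - 5/6)**2 = (-41/18)**2 = 1681/324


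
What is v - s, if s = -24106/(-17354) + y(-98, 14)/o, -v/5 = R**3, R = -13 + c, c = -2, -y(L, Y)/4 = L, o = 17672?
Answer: 323424394125/19167493 ≈ 16874.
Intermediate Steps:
y(L, Y) = -4*L
R = -15 (R = -13 - 2 = -15)
v = 16875 (v = -5*(-15)**3 = -5*(-3375) = 16875)
s = 27050250/19167493 (s = -24106/(-17354) - 4*(-98)/17672 = -24106*(-1/17354) + 392*(1/17672) = 12053/8677 + 49/2209 = 27050250/19167493 ≈ 1.4113)
v - s = 16875 - 1*27050250/19167493 = 16875 - 27050250/19167493 = 323424394125/19167493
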